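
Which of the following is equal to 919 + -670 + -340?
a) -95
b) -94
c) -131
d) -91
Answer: d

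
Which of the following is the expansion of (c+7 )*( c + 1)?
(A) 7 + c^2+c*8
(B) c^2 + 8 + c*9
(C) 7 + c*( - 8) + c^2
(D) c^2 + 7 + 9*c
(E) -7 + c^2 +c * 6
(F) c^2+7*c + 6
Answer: A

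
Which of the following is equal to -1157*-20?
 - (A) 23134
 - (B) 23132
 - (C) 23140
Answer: C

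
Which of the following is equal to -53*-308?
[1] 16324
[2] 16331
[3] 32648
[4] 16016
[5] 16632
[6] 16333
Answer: 1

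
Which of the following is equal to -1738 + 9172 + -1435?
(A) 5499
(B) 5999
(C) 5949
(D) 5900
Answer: B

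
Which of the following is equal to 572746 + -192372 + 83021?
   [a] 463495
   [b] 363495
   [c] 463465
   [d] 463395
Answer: d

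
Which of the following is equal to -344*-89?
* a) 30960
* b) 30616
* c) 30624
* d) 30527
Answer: b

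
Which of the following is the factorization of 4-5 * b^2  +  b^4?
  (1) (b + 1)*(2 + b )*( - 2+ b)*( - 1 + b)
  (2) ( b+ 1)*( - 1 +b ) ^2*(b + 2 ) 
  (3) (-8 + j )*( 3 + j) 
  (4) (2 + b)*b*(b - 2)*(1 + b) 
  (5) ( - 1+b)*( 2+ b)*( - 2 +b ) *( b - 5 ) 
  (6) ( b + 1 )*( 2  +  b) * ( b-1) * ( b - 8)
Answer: 1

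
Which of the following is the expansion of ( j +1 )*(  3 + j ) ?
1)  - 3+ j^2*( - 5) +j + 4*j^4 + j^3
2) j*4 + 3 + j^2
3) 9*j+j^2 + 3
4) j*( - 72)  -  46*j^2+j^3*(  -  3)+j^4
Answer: 2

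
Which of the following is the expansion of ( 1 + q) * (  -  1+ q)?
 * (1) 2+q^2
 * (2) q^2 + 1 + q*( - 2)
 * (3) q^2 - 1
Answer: 3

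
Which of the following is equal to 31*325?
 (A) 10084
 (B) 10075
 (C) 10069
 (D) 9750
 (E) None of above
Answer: B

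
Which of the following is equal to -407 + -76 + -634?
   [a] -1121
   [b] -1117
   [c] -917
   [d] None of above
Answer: b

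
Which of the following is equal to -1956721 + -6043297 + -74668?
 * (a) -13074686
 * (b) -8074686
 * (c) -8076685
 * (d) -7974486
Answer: b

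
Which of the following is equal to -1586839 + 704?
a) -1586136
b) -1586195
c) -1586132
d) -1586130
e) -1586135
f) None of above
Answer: e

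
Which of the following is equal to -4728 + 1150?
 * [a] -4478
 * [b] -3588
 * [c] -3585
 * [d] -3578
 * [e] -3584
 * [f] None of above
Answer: d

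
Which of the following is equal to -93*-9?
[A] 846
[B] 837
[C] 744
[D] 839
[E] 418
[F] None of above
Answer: B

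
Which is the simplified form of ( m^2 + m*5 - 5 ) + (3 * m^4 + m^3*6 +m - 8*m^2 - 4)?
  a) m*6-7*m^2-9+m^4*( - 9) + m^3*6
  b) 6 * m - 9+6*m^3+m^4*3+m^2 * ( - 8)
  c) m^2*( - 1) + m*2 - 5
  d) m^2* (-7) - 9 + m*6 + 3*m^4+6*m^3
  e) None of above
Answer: d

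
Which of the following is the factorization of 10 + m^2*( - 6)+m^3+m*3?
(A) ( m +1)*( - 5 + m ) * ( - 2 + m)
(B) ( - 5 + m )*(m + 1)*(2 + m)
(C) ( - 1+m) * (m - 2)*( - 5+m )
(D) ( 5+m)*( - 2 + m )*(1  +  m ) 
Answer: A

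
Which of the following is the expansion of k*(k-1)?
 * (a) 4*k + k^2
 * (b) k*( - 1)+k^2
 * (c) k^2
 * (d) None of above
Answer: b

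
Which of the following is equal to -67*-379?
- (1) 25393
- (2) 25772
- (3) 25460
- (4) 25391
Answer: 1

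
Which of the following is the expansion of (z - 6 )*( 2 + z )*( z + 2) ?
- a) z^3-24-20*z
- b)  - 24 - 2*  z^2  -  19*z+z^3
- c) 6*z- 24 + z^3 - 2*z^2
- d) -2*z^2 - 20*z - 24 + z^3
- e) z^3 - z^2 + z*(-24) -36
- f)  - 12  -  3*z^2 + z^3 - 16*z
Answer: d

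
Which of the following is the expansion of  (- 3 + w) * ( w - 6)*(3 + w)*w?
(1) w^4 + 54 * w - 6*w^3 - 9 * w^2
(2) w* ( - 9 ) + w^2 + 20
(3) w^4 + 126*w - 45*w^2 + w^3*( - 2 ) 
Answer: 1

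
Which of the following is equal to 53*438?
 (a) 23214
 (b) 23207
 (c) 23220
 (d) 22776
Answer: a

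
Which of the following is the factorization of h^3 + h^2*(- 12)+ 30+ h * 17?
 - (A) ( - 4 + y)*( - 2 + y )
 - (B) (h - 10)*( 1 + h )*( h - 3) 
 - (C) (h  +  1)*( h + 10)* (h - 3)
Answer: B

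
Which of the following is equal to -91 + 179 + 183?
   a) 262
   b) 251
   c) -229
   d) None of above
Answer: d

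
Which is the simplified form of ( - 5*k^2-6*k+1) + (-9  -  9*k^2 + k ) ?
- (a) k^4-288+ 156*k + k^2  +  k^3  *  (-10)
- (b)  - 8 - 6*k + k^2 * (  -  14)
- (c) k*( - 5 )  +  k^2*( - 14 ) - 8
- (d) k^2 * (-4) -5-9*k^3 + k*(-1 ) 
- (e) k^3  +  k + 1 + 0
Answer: c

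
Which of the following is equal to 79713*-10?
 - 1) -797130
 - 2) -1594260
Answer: 1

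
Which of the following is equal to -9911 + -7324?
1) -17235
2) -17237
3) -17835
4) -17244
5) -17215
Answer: 1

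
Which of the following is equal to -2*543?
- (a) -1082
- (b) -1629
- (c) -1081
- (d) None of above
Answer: d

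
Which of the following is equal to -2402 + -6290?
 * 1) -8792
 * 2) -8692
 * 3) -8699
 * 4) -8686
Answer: 2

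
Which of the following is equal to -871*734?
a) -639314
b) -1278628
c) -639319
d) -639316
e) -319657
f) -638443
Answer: a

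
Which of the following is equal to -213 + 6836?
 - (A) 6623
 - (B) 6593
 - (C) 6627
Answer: A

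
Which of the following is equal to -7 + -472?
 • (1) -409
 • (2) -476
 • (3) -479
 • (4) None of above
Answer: 3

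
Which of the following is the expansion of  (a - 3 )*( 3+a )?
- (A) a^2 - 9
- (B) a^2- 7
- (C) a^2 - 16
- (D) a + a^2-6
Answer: A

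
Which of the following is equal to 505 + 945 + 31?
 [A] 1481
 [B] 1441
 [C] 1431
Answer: A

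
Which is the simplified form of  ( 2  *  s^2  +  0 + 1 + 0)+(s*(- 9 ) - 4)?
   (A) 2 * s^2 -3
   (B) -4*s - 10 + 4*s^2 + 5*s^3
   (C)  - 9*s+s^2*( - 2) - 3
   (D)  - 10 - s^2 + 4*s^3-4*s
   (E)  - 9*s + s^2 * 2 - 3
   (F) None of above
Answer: E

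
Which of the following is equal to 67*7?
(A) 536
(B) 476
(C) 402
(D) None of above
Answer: D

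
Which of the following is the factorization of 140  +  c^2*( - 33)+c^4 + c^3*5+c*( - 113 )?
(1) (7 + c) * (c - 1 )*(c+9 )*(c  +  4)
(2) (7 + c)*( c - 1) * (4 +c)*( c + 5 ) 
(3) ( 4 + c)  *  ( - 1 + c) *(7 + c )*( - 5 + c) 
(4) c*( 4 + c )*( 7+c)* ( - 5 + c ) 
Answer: 3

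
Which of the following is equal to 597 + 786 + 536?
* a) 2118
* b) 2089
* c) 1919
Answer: c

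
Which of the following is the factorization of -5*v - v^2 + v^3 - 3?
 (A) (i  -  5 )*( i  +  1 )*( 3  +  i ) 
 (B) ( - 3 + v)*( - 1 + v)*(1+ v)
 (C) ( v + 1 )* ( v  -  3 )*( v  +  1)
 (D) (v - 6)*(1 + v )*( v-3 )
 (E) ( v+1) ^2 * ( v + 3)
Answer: C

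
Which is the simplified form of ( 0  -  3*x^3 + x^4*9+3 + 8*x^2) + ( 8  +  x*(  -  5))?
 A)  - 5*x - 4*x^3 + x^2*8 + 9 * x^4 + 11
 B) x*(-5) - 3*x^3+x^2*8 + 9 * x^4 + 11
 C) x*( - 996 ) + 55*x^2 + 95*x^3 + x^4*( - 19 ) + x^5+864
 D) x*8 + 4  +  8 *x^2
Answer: B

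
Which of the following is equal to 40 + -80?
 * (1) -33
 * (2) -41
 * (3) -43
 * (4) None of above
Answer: 4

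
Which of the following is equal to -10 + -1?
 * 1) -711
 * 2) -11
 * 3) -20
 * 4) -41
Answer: 2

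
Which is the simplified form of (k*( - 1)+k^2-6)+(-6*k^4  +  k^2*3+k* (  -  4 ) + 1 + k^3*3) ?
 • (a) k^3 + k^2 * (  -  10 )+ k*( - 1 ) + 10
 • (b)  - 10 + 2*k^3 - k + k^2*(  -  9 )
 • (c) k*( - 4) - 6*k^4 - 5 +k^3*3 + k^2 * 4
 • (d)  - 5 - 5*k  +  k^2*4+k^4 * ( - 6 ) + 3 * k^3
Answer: d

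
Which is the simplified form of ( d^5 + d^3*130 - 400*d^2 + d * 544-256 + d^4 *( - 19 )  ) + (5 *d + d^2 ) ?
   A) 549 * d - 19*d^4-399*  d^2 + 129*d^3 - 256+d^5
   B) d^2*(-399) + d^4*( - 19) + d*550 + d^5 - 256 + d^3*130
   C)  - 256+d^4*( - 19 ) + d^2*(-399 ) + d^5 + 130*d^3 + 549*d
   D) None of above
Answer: C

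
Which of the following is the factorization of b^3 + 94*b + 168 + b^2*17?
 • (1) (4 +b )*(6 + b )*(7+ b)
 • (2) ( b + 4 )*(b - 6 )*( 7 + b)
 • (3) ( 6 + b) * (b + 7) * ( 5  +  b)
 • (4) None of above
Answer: 1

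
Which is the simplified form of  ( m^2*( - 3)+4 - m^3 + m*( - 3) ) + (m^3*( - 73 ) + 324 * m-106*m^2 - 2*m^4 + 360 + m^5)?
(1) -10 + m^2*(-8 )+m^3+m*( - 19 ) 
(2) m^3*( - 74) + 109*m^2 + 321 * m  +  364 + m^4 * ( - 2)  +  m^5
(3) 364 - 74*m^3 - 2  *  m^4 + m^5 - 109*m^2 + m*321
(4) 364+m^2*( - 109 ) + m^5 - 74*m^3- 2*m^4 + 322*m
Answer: 3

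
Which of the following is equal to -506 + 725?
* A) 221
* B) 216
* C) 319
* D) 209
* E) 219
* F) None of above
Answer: E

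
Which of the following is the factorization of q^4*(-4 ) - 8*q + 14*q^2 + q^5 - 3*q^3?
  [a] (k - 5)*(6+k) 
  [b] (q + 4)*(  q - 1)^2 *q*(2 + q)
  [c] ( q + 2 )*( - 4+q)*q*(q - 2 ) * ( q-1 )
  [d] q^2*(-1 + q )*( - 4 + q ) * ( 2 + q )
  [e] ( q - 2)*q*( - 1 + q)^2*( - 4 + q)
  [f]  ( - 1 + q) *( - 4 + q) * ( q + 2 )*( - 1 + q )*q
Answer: f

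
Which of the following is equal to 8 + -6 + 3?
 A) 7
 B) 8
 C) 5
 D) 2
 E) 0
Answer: C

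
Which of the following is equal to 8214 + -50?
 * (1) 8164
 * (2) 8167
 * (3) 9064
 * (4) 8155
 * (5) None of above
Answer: 1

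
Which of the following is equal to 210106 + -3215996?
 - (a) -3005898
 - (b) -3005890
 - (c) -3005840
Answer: b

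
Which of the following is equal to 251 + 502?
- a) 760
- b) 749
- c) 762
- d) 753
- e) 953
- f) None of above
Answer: d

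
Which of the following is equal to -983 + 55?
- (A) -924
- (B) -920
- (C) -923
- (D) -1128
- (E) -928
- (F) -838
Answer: E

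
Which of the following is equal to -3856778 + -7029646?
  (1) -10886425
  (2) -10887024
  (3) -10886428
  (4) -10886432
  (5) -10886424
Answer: 5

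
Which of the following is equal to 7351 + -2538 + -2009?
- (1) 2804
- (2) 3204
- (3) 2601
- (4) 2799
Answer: 1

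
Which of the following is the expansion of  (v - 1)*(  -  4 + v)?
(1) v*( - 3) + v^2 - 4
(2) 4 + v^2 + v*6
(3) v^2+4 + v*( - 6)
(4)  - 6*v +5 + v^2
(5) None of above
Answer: 5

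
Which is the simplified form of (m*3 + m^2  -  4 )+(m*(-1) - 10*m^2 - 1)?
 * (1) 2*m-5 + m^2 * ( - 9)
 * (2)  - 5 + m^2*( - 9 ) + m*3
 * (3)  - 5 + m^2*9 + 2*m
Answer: 1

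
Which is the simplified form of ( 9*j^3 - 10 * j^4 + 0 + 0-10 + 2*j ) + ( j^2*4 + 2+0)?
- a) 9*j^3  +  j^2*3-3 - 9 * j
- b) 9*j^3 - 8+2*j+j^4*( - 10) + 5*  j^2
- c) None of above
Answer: c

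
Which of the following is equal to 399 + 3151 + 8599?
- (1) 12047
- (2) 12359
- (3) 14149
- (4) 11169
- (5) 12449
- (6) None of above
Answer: 6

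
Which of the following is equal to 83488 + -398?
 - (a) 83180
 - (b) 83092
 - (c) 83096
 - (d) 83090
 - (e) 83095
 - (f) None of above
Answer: d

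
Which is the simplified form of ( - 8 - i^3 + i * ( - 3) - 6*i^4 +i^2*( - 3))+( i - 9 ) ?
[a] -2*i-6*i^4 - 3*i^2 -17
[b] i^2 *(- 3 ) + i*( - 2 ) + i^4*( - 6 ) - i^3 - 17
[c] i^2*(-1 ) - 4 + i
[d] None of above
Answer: b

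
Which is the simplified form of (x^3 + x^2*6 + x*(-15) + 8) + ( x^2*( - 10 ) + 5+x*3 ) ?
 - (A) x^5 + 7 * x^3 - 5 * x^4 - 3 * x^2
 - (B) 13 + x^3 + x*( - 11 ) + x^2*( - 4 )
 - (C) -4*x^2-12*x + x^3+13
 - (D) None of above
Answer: C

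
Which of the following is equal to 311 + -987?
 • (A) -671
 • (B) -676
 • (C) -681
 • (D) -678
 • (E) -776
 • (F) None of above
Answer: B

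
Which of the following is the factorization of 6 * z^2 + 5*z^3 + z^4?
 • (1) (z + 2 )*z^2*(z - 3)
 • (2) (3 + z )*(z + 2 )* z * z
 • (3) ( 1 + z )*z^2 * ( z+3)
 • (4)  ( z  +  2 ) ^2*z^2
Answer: 2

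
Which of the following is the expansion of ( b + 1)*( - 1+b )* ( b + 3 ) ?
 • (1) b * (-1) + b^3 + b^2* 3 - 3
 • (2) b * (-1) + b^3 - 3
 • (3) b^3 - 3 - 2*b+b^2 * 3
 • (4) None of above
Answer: 1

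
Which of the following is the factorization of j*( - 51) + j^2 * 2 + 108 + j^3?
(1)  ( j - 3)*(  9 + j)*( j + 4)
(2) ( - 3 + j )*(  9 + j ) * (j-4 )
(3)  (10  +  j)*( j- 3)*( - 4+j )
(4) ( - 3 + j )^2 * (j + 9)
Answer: 2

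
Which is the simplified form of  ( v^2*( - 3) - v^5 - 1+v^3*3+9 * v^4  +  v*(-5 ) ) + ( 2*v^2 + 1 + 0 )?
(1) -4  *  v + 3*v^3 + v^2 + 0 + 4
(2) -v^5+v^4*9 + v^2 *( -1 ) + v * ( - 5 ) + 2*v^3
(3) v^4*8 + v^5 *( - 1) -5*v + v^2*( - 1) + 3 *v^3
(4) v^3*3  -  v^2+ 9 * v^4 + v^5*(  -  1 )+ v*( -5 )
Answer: 4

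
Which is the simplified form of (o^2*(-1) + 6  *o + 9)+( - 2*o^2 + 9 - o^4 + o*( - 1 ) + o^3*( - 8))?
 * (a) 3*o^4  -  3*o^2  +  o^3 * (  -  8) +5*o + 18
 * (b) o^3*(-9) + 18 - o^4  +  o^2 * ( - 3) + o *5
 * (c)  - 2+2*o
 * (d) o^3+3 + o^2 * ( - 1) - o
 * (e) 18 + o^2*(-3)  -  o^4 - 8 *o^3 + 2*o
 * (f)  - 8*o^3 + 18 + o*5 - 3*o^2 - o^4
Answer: f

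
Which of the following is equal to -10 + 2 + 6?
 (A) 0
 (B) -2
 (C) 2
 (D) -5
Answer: B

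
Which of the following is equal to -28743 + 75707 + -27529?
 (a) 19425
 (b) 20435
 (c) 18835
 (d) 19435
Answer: d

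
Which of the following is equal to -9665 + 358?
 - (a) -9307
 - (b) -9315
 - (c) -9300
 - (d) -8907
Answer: a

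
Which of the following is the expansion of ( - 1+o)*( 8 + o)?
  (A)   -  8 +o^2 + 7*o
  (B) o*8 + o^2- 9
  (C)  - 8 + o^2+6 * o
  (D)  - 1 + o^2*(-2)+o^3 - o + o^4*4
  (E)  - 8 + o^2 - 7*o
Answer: A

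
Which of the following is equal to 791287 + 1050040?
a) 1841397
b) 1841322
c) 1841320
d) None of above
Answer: d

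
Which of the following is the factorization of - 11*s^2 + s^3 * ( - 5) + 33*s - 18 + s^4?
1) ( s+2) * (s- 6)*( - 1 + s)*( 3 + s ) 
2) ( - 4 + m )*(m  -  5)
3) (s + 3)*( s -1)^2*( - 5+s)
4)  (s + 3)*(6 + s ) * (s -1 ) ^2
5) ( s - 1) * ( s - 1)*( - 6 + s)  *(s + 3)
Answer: 5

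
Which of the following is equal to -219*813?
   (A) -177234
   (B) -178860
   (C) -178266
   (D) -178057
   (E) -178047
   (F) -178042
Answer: E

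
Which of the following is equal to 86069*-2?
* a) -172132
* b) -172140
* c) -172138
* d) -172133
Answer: c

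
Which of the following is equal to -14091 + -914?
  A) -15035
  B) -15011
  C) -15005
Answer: C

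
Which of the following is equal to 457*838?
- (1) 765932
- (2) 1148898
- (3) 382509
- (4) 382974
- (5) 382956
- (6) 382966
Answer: 6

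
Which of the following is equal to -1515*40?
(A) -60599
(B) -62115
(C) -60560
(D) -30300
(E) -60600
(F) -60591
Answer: E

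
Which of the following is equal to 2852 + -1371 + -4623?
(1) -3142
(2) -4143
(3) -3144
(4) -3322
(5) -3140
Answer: 1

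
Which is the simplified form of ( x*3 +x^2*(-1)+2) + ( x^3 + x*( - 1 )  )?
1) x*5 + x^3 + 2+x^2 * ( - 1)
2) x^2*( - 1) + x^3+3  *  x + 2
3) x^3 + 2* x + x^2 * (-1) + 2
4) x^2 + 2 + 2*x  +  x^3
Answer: 3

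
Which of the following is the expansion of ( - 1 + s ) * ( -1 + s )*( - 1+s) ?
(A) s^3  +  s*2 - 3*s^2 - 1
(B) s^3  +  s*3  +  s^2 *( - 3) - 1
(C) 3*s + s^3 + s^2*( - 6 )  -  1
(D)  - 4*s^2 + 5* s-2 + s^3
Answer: B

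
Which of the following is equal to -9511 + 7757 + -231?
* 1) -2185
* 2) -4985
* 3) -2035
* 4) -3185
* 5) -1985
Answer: 5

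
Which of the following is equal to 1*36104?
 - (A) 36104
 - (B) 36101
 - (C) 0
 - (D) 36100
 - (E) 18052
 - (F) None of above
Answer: A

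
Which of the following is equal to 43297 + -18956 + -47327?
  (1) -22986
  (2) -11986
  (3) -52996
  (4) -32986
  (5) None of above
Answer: 1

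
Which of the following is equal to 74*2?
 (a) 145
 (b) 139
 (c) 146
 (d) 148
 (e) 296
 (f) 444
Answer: d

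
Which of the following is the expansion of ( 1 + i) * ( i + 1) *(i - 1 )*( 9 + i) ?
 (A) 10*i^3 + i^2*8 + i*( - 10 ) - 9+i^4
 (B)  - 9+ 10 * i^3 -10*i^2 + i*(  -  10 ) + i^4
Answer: A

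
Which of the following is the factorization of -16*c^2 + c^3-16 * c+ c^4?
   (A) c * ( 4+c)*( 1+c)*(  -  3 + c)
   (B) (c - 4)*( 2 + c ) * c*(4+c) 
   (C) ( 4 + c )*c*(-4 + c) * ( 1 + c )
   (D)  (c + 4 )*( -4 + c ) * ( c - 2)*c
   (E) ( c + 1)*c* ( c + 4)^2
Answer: C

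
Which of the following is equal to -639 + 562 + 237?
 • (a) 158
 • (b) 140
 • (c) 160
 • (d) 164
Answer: c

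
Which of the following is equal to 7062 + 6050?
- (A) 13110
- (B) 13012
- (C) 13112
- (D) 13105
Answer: C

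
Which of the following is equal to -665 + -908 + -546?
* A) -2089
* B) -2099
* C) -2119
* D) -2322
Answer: C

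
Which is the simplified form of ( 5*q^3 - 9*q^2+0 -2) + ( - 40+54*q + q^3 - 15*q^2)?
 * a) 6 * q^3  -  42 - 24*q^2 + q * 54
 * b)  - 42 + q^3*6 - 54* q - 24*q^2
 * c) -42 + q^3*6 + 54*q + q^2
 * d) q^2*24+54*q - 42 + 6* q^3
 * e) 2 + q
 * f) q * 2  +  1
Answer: a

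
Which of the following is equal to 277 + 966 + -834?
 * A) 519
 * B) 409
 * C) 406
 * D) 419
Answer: B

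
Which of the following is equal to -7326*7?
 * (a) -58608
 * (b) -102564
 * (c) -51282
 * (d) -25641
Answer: c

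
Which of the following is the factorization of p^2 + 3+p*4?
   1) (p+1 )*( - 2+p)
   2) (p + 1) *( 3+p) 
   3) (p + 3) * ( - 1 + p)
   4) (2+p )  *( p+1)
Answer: 2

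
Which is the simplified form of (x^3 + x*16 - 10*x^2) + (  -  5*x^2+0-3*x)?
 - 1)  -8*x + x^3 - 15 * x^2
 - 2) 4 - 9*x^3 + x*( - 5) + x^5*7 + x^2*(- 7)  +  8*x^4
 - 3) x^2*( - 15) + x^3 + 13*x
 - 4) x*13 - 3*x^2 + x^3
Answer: 3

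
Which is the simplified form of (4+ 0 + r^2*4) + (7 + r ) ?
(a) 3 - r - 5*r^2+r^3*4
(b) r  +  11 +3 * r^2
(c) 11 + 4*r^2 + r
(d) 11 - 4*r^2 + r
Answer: c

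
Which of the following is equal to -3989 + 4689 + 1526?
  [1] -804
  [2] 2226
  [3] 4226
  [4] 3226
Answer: 2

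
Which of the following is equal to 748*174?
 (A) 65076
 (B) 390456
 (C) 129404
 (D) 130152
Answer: D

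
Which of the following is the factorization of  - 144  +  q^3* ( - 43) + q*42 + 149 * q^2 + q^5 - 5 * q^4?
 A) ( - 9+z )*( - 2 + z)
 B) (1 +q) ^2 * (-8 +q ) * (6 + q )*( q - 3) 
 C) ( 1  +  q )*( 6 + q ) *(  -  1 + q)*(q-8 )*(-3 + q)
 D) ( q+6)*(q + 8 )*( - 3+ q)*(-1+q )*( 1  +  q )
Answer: C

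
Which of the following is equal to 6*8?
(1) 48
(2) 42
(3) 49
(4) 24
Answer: 1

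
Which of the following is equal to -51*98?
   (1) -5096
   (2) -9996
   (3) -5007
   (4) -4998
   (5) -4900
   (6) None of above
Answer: 4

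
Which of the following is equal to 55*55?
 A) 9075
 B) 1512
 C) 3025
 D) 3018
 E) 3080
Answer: C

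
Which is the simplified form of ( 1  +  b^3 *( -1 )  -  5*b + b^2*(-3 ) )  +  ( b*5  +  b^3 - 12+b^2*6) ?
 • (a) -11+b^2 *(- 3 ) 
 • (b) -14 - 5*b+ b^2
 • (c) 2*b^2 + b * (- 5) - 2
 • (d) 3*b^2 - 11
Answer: d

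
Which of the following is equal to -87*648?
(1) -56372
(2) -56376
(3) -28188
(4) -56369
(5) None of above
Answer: 2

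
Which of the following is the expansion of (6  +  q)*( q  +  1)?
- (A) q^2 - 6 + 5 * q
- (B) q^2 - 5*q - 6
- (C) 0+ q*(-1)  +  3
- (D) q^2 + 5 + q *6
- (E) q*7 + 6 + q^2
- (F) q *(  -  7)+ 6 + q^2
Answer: E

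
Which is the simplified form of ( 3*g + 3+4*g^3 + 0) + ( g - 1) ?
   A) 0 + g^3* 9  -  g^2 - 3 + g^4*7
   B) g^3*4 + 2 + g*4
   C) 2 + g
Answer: B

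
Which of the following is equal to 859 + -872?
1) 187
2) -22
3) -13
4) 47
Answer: 3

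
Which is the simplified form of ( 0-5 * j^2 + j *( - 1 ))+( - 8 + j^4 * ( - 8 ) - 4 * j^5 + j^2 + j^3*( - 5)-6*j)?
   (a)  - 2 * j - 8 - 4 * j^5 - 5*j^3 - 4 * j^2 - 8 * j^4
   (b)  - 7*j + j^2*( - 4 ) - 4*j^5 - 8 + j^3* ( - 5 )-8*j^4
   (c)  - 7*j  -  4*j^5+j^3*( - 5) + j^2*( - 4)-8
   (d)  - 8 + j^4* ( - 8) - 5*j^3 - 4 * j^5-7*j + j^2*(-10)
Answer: b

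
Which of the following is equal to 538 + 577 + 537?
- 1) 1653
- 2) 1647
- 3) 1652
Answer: 3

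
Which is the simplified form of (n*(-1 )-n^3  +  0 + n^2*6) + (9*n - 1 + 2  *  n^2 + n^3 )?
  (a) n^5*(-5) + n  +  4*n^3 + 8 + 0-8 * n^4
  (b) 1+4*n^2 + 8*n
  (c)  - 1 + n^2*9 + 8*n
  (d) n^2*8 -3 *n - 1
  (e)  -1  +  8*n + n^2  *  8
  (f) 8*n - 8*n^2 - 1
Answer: e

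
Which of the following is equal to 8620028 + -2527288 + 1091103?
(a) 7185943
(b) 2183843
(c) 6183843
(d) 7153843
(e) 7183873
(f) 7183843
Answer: f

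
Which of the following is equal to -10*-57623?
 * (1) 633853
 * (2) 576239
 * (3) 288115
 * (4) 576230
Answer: 4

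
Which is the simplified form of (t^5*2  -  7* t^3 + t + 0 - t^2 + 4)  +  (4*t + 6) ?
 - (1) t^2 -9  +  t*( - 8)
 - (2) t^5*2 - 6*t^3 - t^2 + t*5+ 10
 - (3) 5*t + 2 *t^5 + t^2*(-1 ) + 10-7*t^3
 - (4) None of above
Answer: 3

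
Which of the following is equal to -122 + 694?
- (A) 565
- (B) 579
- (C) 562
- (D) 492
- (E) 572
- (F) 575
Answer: E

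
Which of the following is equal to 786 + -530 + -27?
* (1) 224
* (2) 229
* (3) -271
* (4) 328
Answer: 2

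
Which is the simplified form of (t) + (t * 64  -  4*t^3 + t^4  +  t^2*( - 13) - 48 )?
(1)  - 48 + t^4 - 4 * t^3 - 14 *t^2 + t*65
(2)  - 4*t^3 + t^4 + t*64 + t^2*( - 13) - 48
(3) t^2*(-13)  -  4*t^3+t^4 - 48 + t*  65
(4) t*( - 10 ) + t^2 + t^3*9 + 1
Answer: 3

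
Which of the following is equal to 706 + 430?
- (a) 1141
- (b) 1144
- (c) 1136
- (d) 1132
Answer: c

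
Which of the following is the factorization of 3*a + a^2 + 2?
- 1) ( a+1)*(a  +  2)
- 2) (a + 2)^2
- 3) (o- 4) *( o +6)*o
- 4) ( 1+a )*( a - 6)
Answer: 1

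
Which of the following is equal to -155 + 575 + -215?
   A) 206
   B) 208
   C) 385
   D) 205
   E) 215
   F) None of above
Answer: D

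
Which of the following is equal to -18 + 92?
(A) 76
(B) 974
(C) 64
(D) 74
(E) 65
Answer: D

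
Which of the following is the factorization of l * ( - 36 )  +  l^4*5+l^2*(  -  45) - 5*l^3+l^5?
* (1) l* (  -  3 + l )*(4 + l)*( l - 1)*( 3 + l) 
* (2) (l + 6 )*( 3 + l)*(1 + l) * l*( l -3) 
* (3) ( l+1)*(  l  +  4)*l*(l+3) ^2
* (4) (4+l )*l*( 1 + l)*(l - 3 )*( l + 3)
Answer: 4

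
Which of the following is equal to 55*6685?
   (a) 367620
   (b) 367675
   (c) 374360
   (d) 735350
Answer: b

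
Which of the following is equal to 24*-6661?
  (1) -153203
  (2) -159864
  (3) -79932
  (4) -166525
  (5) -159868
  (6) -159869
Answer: 2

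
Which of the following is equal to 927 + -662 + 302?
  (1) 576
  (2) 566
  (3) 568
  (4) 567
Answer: 4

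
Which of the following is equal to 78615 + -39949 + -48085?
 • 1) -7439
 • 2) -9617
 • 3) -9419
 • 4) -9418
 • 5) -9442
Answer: 3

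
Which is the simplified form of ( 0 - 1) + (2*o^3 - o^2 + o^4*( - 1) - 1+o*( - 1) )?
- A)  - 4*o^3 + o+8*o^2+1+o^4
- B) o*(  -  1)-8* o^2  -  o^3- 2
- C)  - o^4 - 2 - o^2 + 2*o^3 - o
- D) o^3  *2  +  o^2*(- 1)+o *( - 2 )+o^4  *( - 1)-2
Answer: C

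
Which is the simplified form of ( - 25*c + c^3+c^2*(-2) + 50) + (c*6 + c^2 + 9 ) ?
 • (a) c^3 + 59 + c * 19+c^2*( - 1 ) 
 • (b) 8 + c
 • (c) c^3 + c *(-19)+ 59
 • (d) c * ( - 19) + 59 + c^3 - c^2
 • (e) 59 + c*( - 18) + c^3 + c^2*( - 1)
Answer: d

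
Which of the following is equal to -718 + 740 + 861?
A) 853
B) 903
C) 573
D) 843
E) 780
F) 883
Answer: F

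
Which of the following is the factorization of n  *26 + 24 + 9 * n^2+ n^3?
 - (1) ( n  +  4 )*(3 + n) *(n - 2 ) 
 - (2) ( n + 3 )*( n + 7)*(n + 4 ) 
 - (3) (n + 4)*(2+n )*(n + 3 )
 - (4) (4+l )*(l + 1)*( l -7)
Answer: 3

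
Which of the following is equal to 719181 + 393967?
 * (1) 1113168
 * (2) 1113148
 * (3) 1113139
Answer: 2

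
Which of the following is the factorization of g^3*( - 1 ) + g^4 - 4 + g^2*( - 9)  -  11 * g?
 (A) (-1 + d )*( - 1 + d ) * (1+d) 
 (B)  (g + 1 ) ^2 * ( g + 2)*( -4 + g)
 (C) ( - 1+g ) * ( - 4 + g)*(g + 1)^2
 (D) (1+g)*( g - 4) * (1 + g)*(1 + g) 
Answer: D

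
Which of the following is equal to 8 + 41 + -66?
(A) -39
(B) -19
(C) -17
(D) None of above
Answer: C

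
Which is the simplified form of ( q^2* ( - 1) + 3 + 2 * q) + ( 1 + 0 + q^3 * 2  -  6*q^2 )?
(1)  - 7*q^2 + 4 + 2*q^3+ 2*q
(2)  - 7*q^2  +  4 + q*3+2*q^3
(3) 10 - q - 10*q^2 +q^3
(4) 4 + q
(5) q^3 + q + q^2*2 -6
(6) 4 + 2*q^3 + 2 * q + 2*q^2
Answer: 1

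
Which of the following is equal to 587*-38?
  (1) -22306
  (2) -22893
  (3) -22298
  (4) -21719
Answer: 1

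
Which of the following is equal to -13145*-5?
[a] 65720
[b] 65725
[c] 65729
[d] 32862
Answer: b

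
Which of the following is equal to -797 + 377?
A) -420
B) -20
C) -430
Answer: A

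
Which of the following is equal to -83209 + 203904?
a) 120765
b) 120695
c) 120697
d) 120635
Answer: b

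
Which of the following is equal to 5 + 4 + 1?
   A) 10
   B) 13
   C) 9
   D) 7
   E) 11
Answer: A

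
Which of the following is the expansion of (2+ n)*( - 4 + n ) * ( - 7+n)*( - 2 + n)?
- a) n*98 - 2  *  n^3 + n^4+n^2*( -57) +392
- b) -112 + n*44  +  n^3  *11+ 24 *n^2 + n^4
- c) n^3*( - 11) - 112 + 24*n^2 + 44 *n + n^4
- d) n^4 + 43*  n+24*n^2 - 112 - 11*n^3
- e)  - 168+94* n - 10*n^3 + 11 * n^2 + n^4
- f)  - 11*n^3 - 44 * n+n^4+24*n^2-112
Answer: c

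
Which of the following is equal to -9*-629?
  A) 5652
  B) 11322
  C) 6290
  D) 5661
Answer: D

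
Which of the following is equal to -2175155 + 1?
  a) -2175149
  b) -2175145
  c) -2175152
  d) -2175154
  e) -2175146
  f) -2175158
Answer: d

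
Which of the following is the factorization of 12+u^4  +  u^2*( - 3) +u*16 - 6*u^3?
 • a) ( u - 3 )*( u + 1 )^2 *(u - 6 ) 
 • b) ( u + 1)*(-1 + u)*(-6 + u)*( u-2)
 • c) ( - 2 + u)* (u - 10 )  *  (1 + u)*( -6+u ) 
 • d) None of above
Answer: d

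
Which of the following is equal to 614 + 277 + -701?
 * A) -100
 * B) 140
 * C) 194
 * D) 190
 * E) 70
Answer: D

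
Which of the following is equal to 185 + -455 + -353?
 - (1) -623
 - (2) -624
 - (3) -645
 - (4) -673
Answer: 1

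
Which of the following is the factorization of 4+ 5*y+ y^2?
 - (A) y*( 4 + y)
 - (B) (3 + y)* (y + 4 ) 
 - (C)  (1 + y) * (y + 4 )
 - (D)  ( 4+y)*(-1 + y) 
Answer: C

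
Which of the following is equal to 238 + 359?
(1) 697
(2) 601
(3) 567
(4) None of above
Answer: 4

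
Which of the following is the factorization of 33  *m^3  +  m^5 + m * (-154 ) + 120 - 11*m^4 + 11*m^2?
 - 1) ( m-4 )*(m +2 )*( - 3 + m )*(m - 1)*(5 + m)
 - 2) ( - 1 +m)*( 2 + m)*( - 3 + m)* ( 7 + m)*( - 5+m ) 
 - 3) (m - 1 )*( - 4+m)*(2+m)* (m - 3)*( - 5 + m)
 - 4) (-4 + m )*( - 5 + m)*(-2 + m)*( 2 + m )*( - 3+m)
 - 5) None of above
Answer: 3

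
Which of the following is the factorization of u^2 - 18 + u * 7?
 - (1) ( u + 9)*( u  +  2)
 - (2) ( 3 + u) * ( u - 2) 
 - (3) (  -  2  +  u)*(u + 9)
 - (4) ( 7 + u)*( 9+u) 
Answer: 3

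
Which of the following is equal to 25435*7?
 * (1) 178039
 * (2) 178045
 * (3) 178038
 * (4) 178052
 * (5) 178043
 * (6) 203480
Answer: 2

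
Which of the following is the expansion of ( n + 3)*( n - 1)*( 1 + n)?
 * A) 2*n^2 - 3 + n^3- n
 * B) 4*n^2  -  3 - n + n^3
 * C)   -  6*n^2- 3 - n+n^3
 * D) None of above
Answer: D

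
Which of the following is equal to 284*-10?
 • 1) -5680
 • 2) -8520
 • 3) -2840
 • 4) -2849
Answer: 3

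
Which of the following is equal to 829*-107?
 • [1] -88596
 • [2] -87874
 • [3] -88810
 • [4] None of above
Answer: 4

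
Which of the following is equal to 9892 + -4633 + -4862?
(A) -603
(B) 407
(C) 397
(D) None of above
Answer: C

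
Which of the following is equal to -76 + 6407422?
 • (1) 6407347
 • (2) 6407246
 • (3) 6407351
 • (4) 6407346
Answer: 4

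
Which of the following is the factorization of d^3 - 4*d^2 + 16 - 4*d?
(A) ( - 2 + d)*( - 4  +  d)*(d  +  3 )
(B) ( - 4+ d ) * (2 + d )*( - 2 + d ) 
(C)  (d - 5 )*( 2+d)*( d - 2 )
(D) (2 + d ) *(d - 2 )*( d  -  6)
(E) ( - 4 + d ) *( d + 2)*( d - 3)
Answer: B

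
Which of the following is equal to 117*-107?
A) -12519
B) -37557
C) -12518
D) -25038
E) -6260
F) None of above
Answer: A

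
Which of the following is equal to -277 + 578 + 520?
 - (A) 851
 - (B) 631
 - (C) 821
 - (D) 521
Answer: C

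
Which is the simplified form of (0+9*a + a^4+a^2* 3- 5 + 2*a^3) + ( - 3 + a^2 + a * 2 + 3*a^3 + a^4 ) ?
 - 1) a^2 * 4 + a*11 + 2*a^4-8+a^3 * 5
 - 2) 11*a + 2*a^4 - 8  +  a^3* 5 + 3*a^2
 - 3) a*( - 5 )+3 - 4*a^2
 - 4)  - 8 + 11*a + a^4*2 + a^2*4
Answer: 1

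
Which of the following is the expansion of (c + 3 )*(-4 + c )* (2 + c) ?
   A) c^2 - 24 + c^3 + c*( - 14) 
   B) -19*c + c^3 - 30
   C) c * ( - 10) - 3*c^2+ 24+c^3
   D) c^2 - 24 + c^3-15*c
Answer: A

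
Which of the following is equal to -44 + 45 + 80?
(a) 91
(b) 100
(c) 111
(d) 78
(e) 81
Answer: e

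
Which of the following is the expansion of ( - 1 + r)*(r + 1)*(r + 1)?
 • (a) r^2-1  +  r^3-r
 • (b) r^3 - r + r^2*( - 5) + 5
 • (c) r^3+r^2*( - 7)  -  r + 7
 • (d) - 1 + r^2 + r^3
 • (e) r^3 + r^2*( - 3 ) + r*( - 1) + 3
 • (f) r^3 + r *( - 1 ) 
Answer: a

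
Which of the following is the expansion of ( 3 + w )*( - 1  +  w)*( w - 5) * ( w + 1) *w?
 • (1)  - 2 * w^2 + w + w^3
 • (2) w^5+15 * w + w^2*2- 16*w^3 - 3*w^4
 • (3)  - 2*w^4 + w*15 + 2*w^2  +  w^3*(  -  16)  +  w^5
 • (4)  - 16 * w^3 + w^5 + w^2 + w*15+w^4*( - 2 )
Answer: 3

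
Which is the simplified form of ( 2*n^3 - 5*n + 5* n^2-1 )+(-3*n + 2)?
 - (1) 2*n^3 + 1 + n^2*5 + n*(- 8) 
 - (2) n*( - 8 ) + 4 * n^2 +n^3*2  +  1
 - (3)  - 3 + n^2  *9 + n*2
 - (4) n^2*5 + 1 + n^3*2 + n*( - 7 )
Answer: 1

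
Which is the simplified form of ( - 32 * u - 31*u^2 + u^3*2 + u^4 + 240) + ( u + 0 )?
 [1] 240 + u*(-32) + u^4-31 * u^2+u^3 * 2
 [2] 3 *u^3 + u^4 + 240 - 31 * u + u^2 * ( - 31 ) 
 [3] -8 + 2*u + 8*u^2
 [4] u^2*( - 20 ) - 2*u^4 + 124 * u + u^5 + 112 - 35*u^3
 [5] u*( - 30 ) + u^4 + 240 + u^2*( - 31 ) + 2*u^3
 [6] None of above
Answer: 6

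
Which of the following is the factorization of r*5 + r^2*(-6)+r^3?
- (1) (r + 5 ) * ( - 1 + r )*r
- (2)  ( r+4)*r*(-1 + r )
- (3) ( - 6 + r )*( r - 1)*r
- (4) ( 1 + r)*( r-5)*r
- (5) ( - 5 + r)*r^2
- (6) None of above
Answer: 6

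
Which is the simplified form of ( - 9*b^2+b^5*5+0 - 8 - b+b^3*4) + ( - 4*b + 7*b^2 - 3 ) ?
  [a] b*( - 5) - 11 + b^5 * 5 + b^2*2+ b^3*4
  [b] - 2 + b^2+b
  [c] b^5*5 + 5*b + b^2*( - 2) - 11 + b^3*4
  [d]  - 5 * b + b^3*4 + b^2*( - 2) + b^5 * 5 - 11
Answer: d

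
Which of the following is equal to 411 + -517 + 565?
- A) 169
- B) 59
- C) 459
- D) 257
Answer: C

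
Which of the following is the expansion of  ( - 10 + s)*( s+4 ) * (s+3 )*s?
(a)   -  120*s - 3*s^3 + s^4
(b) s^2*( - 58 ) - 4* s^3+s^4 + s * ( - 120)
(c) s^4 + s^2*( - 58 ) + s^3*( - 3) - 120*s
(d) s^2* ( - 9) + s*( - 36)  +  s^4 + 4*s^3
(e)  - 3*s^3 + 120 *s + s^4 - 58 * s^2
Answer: c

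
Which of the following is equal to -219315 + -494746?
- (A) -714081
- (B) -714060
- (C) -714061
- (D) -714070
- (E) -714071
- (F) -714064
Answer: C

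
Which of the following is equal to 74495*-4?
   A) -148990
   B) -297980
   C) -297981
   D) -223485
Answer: B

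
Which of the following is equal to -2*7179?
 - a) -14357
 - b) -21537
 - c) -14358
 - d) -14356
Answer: c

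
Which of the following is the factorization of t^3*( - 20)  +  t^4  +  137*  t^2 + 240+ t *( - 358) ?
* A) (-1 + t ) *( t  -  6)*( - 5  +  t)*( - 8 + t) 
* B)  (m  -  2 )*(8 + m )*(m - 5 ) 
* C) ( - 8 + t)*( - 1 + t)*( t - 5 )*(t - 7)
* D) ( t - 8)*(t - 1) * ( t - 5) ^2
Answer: A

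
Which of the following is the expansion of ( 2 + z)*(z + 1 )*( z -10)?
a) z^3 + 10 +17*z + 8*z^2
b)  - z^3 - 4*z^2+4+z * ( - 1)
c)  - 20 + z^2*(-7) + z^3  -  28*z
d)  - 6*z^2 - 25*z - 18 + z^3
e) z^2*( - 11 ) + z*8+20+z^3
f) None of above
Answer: c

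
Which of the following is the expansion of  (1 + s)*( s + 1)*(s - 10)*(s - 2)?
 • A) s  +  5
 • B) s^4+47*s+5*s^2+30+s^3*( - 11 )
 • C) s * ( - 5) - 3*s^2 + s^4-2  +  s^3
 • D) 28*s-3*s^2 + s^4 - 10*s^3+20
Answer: D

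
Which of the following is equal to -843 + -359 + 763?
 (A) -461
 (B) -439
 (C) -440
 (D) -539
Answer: B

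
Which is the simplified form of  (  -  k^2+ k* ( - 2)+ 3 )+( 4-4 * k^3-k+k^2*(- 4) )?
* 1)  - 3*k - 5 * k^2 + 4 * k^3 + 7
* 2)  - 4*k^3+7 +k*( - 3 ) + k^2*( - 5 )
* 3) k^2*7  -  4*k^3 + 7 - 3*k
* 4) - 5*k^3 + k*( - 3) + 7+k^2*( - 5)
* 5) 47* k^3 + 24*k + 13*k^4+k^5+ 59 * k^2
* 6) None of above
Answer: 2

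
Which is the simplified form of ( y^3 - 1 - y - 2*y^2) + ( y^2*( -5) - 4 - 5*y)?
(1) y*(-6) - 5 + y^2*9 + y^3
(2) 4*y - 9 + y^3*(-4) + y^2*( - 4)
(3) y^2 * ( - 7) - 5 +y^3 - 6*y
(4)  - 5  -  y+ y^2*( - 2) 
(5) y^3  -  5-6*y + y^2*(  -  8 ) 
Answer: 3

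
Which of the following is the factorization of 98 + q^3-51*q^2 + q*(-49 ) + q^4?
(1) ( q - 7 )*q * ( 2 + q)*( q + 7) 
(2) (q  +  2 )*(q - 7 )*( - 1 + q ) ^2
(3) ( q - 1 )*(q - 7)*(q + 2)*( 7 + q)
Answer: 3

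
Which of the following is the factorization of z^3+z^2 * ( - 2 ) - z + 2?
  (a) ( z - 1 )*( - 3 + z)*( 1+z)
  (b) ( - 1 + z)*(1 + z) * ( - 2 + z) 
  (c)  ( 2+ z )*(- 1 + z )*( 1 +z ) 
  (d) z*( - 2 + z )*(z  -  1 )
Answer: b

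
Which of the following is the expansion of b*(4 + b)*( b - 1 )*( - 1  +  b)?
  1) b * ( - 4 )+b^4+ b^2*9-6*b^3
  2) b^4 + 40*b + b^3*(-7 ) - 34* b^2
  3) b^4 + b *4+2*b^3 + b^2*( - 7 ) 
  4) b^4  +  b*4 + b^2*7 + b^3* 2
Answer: 3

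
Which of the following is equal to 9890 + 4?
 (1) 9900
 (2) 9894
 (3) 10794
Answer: 2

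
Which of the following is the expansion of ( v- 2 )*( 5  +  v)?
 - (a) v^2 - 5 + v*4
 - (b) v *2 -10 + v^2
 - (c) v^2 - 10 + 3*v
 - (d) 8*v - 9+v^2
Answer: c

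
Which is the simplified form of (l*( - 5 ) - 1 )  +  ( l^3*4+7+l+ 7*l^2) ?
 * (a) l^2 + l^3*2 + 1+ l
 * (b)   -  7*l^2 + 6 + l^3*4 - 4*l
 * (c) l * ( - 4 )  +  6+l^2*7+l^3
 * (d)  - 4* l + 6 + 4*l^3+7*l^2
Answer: d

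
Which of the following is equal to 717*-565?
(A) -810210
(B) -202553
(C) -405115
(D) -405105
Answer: D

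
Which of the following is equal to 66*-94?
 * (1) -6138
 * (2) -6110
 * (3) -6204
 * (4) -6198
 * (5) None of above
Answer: 3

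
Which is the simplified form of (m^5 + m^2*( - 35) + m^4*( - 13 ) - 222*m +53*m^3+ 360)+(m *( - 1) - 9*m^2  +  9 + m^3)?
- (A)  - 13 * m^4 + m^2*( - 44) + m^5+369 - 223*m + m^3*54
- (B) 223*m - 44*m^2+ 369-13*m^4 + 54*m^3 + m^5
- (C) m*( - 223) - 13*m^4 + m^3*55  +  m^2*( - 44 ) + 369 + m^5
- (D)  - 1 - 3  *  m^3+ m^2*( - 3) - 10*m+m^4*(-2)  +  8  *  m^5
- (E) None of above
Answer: A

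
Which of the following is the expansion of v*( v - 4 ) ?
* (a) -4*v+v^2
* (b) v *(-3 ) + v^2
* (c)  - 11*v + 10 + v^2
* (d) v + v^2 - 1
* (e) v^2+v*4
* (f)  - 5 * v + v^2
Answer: a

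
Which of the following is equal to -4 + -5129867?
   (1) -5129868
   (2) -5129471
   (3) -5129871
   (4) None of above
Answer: 3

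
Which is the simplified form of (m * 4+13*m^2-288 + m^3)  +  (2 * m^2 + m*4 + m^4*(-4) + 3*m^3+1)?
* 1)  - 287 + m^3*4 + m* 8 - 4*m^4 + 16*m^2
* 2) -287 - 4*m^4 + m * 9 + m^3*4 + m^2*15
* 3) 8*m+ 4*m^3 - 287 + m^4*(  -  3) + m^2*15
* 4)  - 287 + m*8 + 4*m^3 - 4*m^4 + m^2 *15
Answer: 4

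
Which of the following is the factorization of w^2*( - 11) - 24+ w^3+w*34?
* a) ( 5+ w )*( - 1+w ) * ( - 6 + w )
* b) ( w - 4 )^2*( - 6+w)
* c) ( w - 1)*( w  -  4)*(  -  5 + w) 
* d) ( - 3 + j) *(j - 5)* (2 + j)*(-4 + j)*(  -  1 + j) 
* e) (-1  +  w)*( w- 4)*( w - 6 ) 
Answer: e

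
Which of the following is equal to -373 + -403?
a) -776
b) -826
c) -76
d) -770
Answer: a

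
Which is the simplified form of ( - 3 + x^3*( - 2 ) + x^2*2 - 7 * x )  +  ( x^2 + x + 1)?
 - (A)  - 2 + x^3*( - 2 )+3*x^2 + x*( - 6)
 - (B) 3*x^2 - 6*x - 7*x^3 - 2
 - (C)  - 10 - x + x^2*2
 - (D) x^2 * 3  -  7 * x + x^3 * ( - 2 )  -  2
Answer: A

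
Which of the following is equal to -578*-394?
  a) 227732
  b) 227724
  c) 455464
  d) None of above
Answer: a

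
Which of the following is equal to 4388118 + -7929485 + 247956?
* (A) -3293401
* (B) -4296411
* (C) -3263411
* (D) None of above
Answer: D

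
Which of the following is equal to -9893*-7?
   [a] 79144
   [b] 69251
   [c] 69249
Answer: b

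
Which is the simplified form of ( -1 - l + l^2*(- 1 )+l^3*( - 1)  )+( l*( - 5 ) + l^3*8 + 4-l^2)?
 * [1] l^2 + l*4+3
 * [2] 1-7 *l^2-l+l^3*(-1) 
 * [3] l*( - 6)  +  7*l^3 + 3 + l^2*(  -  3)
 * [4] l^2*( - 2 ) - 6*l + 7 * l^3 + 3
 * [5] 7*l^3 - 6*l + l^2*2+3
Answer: 4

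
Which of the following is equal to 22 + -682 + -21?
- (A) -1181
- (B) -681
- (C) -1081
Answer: B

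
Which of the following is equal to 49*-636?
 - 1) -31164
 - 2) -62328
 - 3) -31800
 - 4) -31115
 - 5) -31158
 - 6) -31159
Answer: 1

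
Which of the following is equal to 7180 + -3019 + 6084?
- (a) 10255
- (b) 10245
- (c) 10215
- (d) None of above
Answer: b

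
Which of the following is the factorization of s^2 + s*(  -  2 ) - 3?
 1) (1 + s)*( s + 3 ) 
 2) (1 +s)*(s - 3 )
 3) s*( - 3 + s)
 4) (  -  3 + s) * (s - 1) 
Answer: 2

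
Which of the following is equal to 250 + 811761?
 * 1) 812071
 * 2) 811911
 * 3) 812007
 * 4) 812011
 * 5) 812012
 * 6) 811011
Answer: 4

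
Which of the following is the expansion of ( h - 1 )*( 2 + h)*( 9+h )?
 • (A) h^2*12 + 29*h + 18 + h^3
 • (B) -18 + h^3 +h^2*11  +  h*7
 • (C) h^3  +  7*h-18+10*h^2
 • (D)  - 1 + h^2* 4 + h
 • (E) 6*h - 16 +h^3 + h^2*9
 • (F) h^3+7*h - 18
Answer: C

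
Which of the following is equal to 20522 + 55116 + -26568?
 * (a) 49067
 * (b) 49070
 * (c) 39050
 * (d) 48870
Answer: b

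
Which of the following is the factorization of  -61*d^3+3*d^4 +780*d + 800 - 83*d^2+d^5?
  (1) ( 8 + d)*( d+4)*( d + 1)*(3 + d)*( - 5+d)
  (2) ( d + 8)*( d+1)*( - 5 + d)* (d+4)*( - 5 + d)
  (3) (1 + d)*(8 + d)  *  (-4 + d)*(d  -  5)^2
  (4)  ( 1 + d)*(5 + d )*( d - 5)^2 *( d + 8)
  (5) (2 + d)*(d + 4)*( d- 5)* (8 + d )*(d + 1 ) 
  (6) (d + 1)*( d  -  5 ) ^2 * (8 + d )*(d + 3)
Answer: 2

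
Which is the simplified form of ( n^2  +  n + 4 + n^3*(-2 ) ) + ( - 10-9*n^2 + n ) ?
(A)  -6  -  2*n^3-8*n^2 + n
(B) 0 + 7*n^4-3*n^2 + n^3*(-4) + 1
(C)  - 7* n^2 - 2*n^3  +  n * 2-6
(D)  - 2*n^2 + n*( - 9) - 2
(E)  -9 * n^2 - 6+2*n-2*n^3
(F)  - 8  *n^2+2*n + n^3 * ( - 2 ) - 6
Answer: F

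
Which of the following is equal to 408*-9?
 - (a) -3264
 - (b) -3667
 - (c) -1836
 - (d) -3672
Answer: d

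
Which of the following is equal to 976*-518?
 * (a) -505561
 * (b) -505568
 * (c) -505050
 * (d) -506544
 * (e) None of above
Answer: b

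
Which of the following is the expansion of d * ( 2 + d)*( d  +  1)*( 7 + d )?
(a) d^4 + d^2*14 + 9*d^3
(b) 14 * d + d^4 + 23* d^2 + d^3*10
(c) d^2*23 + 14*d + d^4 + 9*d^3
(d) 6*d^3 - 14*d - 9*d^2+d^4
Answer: b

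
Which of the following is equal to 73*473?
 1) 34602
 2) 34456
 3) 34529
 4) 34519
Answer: 3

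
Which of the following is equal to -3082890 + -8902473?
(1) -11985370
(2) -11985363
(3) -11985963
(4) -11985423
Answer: 2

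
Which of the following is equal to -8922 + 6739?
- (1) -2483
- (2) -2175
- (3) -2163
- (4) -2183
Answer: 4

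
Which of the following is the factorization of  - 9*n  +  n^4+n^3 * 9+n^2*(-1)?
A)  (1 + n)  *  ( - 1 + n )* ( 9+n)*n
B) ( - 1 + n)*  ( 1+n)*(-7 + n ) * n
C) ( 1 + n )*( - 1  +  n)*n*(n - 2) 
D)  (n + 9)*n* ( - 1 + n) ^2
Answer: A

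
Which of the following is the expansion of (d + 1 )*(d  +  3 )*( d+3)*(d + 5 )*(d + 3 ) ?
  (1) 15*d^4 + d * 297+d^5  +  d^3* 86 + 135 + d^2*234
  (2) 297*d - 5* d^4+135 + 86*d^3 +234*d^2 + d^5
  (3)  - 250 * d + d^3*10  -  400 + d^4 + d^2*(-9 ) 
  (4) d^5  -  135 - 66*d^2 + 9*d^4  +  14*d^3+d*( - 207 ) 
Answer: 1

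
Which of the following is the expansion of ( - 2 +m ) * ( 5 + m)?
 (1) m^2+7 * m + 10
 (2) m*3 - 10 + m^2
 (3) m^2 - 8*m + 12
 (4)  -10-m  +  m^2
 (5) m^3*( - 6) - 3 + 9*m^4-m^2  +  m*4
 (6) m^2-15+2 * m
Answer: 2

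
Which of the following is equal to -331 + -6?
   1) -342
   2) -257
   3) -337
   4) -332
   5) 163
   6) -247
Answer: 3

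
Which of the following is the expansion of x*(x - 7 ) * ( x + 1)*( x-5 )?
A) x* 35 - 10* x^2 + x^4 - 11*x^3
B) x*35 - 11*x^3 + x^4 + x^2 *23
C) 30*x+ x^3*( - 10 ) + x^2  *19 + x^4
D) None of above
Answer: B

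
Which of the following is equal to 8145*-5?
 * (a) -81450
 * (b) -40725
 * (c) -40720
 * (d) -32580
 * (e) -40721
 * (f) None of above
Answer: b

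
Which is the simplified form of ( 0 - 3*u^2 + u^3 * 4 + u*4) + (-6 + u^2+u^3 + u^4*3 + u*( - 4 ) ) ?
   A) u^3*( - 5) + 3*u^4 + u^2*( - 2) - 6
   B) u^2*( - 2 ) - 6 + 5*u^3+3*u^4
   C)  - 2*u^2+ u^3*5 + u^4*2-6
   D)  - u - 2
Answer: B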